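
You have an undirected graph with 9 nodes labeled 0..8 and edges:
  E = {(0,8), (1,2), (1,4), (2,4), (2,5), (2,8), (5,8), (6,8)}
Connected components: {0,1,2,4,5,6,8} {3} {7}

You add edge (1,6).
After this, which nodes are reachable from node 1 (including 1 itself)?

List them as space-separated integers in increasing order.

Before: nodes reachable from 1: {0,1,2,4,5,6,8}
Adding (1,6): both endpoints already in same component. Reachability from 1 unchanged.
After: nodes reachable from 1: {0,1,2,4,5,6,8}

Answer: 0 1 2 4 5 6 8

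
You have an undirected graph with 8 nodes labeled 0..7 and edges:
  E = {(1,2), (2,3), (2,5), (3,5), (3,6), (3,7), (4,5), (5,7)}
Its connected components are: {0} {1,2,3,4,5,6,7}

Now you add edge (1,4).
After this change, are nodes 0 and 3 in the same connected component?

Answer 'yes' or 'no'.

Answer: no

Derivation:
Initial components: {0} {1,2,3,4,5,6,7}
Adding edge (1,4): both already in same component {1,2,3,4,5,6,7}. No change.
New components: {0} {1,2,3,4,5,6,7}
Are 0 and 3 in the same component? no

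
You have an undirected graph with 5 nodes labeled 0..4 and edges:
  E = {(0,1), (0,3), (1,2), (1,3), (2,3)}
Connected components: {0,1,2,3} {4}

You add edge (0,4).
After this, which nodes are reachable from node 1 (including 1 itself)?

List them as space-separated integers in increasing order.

Before: nodes reachable from 1: {0,1,2,3}
Adding (0,4): merges 1's component with another. Reachability grows.
After: nodes reachable from 1: {0,1,2,3,4}

Answer: 0 1 2 3 4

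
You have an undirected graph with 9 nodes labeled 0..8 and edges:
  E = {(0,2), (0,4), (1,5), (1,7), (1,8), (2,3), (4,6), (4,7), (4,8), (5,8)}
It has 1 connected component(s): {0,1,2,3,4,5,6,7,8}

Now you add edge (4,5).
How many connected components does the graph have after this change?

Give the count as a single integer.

Initial component count: 1
Add (4,5): endpoints already in same component. Count unchanged: 1.
New component count: 1

Answer: 1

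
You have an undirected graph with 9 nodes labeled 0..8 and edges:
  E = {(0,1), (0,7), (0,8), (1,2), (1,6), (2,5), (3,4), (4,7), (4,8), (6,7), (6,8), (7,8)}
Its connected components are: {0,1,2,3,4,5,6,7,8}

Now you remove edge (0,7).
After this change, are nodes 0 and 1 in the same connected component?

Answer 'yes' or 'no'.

Answer: yes

Derivation:
Initial components: {0,1,2,3,4,5,6,7,8}
Removing edge (0,7): not a bridge — component count unchanged at 1.
New components: {0,1,2,3,4,5,6,7,8}
Are 0 and 1 in the same component? yes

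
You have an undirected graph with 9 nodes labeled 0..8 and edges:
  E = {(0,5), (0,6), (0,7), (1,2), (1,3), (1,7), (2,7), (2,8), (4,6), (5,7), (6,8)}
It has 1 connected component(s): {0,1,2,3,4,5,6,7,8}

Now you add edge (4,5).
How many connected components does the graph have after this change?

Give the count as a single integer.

Answer: 1

Derivation:
Initial component count: 1
Add (4,5): endpoints already in same component. Count unchanged: 1.
New component count: 1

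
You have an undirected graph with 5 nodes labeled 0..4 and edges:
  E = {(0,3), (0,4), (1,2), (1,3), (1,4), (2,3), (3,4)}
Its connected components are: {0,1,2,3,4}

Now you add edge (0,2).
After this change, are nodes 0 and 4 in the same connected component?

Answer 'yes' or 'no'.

Initial components: {0,1,2,3,4}
Adding edge (0,2): both already in same component {0,1,2,3,4}. No change.
New components: {0,1,2,3,4}
Are 0 and 4 in the same component? yes

Answer: yes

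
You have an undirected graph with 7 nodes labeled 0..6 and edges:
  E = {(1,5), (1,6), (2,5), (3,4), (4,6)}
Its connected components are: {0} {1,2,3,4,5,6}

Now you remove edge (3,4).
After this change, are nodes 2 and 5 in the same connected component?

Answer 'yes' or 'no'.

Answer: yes

Derivation:
Initial components: {0} {1,2,3,4,5,6}
Removing edge (3,4): it was a bridge — component count 2 -> 3.
New components: {0} {1,2,4,5,6} {3}
Are 2 and 5 in the same component? yes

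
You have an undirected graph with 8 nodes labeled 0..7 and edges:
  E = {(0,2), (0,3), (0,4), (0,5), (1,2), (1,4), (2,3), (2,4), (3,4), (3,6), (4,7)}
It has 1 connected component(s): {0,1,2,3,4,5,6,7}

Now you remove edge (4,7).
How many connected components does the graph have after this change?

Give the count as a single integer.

Answer: 2

Derivation:
Initial component count: 1
Remove (4,7): it was a bridge. Count increases: 1 -> 2.
  After removal, components: {0,1,2,3,4,5,6} {7}
New component count: 2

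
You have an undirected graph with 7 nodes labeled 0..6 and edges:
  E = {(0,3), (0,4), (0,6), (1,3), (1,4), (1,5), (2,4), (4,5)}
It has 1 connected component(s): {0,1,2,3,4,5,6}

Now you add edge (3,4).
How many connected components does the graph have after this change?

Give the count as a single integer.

Answer: 1

Derivation:
Initial component count: 1
Add (3,4): endpoints already in same component. Count unchanged: 1.
New component count: 1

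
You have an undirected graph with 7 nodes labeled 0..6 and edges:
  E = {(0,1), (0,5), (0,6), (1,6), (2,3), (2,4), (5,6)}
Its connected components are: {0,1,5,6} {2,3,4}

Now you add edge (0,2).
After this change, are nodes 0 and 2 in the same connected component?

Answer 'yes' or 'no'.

Answer: yes

Derivation:
Initial components: {0,1,5,6} {2,3,4}
Adding edge (0,2): merges {0,1,5,6} and {2,3,4}.
New components: {0,1,2,3,4,5,6}
Are 0 and 2 in the same component? yes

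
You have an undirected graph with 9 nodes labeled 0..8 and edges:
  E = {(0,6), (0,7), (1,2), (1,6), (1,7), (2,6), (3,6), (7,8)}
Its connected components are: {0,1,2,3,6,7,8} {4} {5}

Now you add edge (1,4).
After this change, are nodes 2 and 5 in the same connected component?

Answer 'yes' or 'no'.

Initial components: {0,1,2,3,6,7,8} {4} {5}
Adding edge (1,4): merges {0,1,2,3,6,7,8} and {4}.
New components: {0,1,2,3,4,6,7,8} {5}
Are 2 and 5 in the same component? no

Answer: no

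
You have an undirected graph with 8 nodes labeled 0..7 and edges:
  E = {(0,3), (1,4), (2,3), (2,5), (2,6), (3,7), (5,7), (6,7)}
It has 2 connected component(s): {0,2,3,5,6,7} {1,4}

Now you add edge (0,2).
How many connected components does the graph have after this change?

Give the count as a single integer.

Answer: 2

Derivation:
Initial component count: 2
Add (0,2): endpoints already in same component. Count unchanged: 2.
New component count: 2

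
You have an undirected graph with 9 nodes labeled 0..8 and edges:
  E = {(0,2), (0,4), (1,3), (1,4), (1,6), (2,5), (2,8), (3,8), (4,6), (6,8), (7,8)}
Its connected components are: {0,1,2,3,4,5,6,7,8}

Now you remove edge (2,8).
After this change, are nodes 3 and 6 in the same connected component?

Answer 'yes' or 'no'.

Answer: yes

Derivation:
Initial components: {0,1,2,3,4,5,6,7,8}
Removing edge (2,8): not a bridge — component count unchanged at 1.
New components: {0,1,2,3,4,5,6,7,8}
Are 3 and 6 in the same component? yes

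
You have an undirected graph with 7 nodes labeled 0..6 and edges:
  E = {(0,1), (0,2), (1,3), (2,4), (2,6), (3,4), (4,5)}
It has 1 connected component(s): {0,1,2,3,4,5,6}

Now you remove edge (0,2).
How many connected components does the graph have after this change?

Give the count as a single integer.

Initial component count: 1
Remove (0,2): not a bridge. Count unchanged: 1.
  After removal, components: {0,1,2,3,4,5,6}
New component count: 1

Answer: 1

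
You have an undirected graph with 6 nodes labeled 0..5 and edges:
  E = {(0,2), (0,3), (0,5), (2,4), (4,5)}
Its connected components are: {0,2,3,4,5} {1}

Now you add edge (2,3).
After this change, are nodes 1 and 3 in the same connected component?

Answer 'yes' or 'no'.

Initial components: {0,2,3,4,5} {1}
Adding edge (2,3): both already in same component {0,2,3,4,5}. No change.
New components: {0,2,3,4,5} {1}
Are 1 and 3 in the same component? no

Answer: no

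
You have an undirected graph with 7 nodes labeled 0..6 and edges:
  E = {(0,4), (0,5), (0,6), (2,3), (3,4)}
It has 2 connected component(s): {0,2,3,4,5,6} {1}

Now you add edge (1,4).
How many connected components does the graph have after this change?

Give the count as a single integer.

Answer: 1

Derivation:
Initial component count: 2
Add (1,4): merges two components. Count decreases: 2 -> 1.
New component count: 1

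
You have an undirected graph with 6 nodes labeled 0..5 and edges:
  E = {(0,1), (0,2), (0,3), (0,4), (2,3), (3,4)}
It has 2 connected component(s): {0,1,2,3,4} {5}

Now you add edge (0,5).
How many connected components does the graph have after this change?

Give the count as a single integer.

Initial component count: 2
Add (0,5): merges two components. Count decreases: 2 -> 1.
New component count: 1

Answer: 1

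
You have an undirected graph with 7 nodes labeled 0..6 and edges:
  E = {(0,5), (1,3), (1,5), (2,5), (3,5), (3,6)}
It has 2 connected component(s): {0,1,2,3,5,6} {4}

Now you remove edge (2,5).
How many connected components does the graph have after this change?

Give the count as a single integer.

Answer: 3

Derivation:
Initial component count: 2
Remove (2,5): it was a bridge. Count increases: 2 -> 3.
  After removal, components: {0,1,3,5,6} {2} {4}
New component count: 3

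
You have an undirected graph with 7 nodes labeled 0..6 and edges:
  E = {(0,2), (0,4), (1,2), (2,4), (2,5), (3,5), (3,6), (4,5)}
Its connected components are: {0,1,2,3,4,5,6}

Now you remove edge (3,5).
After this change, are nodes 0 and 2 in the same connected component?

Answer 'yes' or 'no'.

Initial components: {0,1,2,3,4,5,6}
Removing edge (3,5): it was a bridge — component count 1 -> 2.
New components: {0,1,2,4,5} {3,6}
Are 0 and 2 in the same component? yes

Answer: yes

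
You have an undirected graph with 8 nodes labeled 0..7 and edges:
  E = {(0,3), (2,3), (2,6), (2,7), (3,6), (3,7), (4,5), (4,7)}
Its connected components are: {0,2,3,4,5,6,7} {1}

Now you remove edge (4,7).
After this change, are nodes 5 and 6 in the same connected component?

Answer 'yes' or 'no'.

Answer: no

Derivation:
Initial components: {0,2,3,4,5,6,7} {1}
Removing edge (4,7): it was a bridge — component count 2 -> 3.
New components: {0,2,3,6,7} {1} {4,5}
Are 5 and 6 in the same component? no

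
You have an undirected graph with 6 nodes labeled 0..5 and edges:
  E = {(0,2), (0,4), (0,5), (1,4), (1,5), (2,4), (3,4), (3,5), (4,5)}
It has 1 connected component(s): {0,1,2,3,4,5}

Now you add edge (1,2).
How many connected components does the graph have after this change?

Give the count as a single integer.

Initial component count: 1
Add (1,2): endpoints already in same component. Count unchanged: 1.
New component count: 1

Answer: 1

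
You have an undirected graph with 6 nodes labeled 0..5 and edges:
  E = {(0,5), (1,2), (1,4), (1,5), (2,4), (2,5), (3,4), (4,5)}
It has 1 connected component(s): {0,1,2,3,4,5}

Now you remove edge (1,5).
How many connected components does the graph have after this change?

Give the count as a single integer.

Initial component count: 1
Remove (1,5): not a bridge. Count unchanged: 1.
  After removal, components: {0,1,2,3,4,5}
New component count: 1

Answer: 1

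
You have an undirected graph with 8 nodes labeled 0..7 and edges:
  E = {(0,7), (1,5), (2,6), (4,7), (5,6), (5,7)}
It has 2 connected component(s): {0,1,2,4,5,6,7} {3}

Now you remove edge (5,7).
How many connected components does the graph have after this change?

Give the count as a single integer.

Initial component count: 2
Remove (5,7): it was a bridge. Count increases: 2 -> 3.
  After removal, components: {0,4,7} {1,2,5,6} {3}
New component count: 3

Answer: 3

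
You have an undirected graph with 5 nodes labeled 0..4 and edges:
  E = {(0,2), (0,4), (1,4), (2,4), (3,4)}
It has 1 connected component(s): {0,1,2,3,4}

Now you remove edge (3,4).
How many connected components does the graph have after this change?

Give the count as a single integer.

Initial component count: 1
Remove (3,4): it was a bridge. Count increases: 1 -> 2.
  After removal, components: {0,1,2,4} {3}
New component count: 2

Answer: 2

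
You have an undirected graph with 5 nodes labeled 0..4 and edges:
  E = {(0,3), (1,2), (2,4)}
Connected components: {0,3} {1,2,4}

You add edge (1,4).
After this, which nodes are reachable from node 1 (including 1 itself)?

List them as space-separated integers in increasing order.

Before: nodes reachable from 1: {1,2,4}
Adding (1,4): both endpoints already in same component. Reachability from 1 unchanged.
After: nodes reachable from 1: {1,2,4}

Answer: 1 2 4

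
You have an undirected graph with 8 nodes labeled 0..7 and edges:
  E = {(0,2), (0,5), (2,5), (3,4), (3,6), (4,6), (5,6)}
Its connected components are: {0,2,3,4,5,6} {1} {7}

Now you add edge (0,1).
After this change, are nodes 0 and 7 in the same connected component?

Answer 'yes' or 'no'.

Initial components: {0,2,3,4,5,6} {1} {7}
Adding edge (0,1): merges {0,2,3,4,5,6} and {1}.
New components: {0,1,2,3,4,5,6} {7}
Are 0 and 7 in the same component? no

Answer: no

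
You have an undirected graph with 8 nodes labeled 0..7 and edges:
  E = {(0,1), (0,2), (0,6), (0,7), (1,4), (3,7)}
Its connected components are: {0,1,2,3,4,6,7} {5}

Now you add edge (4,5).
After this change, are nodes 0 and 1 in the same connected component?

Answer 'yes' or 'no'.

Initial components: {0,1,2,3,4,6,7} {5}
Adding edge (4,5): merges {0,1,2,3,4,6,7} and {5}.
New components: {0,1,2,3,4,5,6,7}
Are 0 and 1 in the same component? yes

Answer: yes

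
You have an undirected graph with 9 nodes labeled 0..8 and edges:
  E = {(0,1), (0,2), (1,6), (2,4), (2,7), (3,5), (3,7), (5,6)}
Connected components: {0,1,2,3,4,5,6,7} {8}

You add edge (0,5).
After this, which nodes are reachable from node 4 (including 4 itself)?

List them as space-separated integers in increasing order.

Answer: 0 1 2 3 4 5 6 7

Derivation:
Before: nodes reachable from 4: {0,1,2,3,4,5,6,7}
Adding (0,5): both endpoints already in same component. Reachability from 4 unchanged.
After: nodes reachable from 4: {0,1,2,3,4,5,6,7}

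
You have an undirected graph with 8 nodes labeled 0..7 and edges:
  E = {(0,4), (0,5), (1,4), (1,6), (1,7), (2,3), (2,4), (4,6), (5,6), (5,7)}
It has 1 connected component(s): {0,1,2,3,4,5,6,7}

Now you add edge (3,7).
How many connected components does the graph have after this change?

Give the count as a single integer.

Initial component count: 1
Add (3,7): endpoints already in same component. Count unchanged: 1.
New component count: 1

Answer: 1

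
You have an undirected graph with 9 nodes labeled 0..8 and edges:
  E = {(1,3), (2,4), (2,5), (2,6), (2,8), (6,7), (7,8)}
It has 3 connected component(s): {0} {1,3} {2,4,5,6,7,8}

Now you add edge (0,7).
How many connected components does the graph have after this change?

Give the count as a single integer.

Initial component count: 3
Add (0,7): merges two components. Count decreases: 3 -> 2.
New component count: 2

Answer: 2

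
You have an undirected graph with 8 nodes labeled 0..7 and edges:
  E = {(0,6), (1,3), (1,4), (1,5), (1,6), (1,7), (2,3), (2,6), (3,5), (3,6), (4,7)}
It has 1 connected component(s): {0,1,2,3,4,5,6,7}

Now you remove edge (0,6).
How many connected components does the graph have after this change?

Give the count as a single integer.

Initial component count: 1
Remove (0,6): it was a bridge. Count increases: 1 -> 2.
  After removal, components: {0} {1,2,3,4,5,6,7}
New component count: 2

Answer: 2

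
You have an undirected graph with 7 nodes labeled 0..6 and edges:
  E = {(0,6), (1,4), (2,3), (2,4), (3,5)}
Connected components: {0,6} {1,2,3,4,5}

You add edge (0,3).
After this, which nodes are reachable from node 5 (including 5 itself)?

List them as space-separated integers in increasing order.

Before: nodes reachable from 5: {1,2,3,4,5}
Adding (0,3): merges 5's component with another. Reachability grows.
After: nodes reachable from 5: {0,1,2,3,4,5,6}

Answer: 0 1 2 3 4 5 6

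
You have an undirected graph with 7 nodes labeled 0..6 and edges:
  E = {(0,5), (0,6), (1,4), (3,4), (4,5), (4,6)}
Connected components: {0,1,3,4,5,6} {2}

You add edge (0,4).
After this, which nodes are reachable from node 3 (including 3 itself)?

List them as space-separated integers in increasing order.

Answer: 0 1 3 4 5 6

Derivation:
Before: nodes reachable from 3: {0,1,3,4,5,6}
Adding (0,4): both endpoints already in same component. Reachability from 3 unchanged.
After: nodes reachable from 3: {0,1,3,4,5,6}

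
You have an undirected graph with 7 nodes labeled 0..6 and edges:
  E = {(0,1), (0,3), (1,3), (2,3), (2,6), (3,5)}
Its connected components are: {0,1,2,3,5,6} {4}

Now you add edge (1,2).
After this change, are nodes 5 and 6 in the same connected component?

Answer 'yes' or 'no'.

Answer: yes

Derivation:
Initial components: {0,1,2,3,5,6} {4}
Adding edge (1,2): both already in same component {0,1,2,3,5,6}. No change.
New components: {0,1,2,3,5,6} {4}
Are 5 and 6 in the same component? yes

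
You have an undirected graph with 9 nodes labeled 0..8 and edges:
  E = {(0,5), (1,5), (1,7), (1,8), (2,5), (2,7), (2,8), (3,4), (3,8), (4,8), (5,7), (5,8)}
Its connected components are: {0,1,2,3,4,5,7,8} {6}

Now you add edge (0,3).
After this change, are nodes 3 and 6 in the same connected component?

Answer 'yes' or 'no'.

Initial components: {0,1,2,3,4,5,7,8} {6}
Adding edge (0,3): both already in same component {0,1,2,3,4,5,7,8}. No change.
New components: {0,1,2,3,4,5,7,8} {6}
Are 3 and 6 in the same component? no

Answer: no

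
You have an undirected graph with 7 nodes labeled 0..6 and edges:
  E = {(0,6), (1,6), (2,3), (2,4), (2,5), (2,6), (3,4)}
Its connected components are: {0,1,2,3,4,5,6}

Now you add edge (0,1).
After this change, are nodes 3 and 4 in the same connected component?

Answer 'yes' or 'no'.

Answer: yes

Derivation:
Initial components: {0,1,2,3,4,5,6}
Adding edge (0,1): both already in same component {0,1,2,3,4,5,6}. No change.
New components: {0,1,2,3,4,5,6}
Are 3 and 4 in the same component? yes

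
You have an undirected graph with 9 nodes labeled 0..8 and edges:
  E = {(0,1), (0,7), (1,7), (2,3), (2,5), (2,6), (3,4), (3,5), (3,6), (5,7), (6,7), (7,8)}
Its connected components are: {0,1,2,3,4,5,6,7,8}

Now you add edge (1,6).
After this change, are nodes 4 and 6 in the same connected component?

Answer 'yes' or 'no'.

Initial components: {0,1,2,3,4,5,6,7,8}
Adding edge (1,6): both already in same component {0,1,2,3,4,5,6,7,8}. No change.
New components: {0,1,2,3,4,5,6,7,8}
Are 4 and 6 in the same component? yes

Answer: yes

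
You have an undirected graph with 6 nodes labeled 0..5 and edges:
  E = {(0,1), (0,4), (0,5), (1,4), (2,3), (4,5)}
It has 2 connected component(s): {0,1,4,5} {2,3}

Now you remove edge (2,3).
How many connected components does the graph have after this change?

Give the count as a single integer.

Initial component count: 2
Remove (2,3): it was a bridge. Count increases: 2 -> 3.
  After removal, components: {0,1,4,5} {2} {3}
New component count: 3

Answer: 3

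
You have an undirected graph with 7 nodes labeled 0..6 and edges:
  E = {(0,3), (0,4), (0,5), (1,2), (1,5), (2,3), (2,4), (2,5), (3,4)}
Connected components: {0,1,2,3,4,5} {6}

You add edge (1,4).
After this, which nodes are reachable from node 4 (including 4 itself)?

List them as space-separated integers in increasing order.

Before: nodes reachable from 4: {0,1,2,3,4,5}
Adding (1,4): both endpoints already in same component. Reachability from 4 unchanged.
After: nodes reachable from 4: {0,1,2,3,4,5}

Answer: 0 1 2 3 4 5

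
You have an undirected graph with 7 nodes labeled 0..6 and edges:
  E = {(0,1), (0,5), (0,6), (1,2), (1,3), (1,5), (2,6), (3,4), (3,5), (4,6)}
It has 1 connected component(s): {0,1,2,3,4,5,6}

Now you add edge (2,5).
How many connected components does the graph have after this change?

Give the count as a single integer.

Answer: 1

Derivation:
Initial component count: 1
Add (2,5): endpoints already in same component. Count unchanged: 1.
New component count: 1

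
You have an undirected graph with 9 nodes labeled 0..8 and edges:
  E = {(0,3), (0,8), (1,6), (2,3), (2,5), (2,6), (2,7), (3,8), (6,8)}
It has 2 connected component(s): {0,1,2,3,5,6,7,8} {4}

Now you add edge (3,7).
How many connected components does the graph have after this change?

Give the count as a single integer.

Answer: 2

Derivation:
Initial component count: 2
Add (3,7): endpoints already in same component. Count unchanged: 2.
New component count: 2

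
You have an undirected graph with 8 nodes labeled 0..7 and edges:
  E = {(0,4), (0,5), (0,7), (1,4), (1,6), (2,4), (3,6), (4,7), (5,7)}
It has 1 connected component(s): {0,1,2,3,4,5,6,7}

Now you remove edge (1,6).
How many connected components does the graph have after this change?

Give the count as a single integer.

Answer: 2

Derivation:
Initial component count: 1
Remove (1,6): it was a bridge. Count increases: 1 -> 2.
  After removal, components: {0,1,2,4,5,7} {3,6}
New component count: 2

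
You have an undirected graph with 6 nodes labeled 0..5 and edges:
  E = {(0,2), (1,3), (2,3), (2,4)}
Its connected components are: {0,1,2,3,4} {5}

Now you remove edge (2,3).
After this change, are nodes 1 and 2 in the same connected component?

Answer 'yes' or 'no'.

Initial components: {0,1,2,3,4} {5}
Removing edge (2,3): it was a bridge — component count 2 -> 3.
New components: {0,2,4} {1,3} {5}
Are 1 and 2 in the same component? no

Answer: no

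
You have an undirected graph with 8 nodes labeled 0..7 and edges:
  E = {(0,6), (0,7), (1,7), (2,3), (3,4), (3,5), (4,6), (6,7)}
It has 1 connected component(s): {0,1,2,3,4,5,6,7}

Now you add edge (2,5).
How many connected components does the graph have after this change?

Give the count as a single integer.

Initial component count: 1
Add (2,5): endpoints already in same component. Count unchanged: 1.
New component count: 1

Answer: 1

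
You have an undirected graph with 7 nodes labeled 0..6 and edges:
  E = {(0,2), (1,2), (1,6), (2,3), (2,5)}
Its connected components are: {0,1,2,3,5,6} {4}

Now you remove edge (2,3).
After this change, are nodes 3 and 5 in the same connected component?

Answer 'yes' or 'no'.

Answer: no

Derivation:
Initial components: {0,1,2,3,5,6} {4}
Removing edge (2,3): it was a bridge — component count 2 -> 3.
New components: {0,1,2,5,6} {3} {4}
Are 3 and 5 in the same component? no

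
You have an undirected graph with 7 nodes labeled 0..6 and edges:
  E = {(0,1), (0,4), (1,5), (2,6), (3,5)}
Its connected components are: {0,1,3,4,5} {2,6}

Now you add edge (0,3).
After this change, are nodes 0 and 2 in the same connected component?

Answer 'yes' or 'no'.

Initial components: {0,1,3,4,5} {2,6}
Adding edge (0,3): both already in same component {0,1,3,4,5}. No change.
New components: {0,1,3,4,5} {2,6}
Are 0 and 2 in the same component? no

Answer: no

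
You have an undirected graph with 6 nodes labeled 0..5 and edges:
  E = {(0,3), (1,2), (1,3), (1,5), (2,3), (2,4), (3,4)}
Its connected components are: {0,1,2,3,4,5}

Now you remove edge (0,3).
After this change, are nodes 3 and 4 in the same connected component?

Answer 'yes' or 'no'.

Answer: yes

Derivation:
Initial components: {0,1,2,3,4,5}
Removing edge (0,3): it was a bridge — component count 1 -> 2.
New components: {0} {1,2,3,4,5}
Are 3 and 4 in the same component? yes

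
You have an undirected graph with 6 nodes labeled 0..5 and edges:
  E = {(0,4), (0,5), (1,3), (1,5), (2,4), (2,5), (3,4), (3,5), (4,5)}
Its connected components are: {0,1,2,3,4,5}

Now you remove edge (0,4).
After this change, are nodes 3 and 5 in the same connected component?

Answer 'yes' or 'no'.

Answer: yes

Derivation:
Initial components: {0,1,2,3,4,5}
Removing edge (0,4): not a bridge — component count unchanged at 1.
New components: {0,1,2,3,4,5}
Are 3 and 5 in the same component? yes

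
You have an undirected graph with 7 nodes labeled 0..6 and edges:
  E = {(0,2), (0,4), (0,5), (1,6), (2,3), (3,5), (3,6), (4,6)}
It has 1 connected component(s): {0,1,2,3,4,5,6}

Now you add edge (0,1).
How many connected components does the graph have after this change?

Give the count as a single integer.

Initial component count: 1
Add (0,1): endpoints already in same component. Count unchanged: 1.
New component count: 1

Answer: 1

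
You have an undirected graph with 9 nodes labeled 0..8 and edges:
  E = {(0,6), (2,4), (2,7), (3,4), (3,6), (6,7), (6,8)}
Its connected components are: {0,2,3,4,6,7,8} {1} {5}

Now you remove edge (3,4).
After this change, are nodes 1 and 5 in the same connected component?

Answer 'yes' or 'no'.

Answer: no

Derivation:
Initial components: {0,2,3,4,6,7,8} {1} {5}
Removing edge (3,4): not a bridge — component count unchanged at 3.
New components: {0,2,3,4,6,7,8} {1} {5}
Are 1 and 5 in the same component? no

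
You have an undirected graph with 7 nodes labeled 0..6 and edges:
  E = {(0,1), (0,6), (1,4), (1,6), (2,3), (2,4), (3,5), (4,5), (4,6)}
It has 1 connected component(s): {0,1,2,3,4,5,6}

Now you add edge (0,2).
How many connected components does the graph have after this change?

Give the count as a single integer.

Initial component count: 1
Add (0,2): endpoints already in same component. Count unchanged: 1.
New component count: 1

Answer: 1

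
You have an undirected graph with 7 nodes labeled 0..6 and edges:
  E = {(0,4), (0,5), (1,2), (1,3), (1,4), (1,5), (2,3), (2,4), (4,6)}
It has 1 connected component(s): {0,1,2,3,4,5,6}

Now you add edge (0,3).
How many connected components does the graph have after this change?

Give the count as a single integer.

Initial component count: 1
Add (0,3): endpoints already in same component. Count unchanged: 1.
New component count: 1

Answer: 1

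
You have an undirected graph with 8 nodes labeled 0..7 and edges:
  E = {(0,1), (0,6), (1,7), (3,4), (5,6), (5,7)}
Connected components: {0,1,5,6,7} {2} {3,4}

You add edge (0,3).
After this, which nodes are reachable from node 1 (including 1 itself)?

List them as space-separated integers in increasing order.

Answer: 0 1 3 4 5 6 7

Derivation:
Before: nodes reachable from 1: {0,1,5,6,7}
Adding (0,3): merges 1's component with another. Reachability grows.
After: nodes reachable from 1: {0,1,3,4,5,6,7}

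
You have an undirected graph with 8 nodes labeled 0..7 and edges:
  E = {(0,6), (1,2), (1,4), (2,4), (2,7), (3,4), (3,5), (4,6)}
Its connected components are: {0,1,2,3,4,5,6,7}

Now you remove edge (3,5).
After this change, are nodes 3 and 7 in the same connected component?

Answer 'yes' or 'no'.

Initial components: {0,1,2,3,4,5,6,7}
Removing edge (3,5): it was a bridge — component count 1 -> 2.
New components: {0,1,2,3,4,6,7} {5}
Are 3 and 7 in the same component? yes

Answer: yes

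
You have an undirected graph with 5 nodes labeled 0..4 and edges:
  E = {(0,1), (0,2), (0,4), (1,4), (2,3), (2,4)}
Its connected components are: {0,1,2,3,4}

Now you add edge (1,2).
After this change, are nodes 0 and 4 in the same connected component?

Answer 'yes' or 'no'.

Initial components: {0,1,2,3,4}
Adding edge (1,2): both already in same component {0,1,2,3,4}. No change.
New components: {0,1,2,3,4}
Are 0 and 4 in the same component? yes

Answer: yes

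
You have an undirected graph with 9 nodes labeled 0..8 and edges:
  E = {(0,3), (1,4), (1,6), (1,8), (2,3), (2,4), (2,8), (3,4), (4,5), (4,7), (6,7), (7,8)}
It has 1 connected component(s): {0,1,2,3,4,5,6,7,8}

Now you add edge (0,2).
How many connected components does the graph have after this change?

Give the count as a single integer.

Initial component count: 1
Add (0,2): endpoints already in same component. Count unchanged: 1.
New component count: 1

Answer: 1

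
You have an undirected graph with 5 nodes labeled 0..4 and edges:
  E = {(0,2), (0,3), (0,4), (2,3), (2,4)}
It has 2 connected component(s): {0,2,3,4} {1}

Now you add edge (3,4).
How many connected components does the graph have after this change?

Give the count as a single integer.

Answer: 2

Derivation:
Initial component count: 2
Add (3,4): endpoints already in same component. Count unchanged: 2.
New component count: 2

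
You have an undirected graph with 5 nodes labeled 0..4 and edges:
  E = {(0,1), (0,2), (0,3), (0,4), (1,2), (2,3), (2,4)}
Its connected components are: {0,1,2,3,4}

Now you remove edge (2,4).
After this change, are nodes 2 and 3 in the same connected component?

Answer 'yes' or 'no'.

Answer: yes

Derivation:
Initial components: {0,1,2,3,4}
Removing edge (2,4): not a bridge — component count unchanged at 1.
New components: {0,1,2,3,4}
Are 2 and 3 in the same component? yes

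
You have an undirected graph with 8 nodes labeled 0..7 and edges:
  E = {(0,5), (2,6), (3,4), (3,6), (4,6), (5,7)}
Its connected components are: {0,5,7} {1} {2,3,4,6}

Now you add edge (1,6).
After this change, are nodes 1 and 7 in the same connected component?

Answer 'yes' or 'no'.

Answer: no

Derivation:
Initial components: {0,5,7} {1} {2,3,4,6}
Adding edge (1,6): merges {1} and {2,3,4,6}.
New components: {0,5,7} {1,2,3,4,6}
Are 1 and 7 in the same component? no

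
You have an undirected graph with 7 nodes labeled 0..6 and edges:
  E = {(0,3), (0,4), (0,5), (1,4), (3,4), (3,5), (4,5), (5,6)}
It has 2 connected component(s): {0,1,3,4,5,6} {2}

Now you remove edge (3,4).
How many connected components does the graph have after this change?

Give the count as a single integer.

Initial component count: 2
Remove (3,4): not a bridge. Count unchanged: 2.
  After removal, components: {0,1,3,4,5,6} {2}
New component count: 2

Answer: 2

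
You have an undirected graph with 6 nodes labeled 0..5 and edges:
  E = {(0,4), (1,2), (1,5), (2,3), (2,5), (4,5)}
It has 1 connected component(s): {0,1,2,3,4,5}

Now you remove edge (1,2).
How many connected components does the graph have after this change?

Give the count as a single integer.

Answer: 1

Derivation:
Initial component count: 1
Remove (1,2): not a bridge. Count unchanged: 1.
  After removal, components: {0,1,2,3,4,5}
New component count: 1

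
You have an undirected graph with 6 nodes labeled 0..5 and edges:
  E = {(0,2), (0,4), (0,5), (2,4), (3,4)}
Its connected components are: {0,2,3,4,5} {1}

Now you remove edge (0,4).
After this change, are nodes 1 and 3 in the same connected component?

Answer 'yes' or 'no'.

Answer: no

Derivation:
Initial components: {0,2,3,4,5} {1}
Removing edge (0,4): not a bridge — component count unchanged at 2.
New components: {0,2,3,4,5} {1}
Are 1 and 3 in the same component? no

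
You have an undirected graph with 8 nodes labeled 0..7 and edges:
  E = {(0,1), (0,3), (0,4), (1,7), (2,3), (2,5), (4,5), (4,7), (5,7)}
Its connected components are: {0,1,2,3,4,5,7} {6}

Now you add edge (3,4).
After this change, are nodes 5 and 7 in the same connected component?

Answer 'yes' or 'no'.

Initial components: {0,1,2,3,4,5,7} {6}
Adding edge (3,4): both already in same component {0,1,2,3,4,5,7}. No change.
New components: {0,1,2,3,4,5,7} {6}
Are 5 and 7 in the same component? yes

Answer: yes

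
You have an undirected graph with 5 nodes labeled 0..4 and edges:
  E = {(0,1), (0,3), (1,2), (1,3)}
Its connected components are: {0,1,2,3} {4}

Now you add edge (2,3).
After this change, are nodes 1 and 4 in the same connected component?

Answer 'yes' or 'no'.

Initial components: {0,1,2,3} {4}
Adding edge (2,3): both already in same component {0,1,2,3}. No change.
New components: {0,1,2,3} {4}
Are 1 and 4 in the same component? no

Answer: no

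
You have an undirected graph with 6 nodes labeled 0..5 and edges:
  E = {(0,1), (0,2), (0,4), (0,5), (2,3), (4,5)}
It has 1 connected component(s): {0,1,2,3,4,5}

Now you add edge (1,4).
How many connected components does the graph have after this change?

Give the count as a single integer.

Initial component count: 1
Add (1,4): endpoints already in same component. Count unchanged: 1.
New component count: 1

Answer: 1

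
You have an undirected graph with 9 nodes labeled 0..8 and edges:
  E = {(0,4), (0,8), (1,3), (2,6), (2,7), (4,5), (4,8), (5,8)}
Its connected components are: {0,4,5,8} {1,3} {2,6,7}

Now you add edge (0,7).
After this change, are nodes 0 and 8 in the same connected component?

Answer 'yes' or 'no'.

Answer: yes

Derivation:
Initial components: {0,4,5,8} {1,3} {2,6,7}
Adding edge (0,7): merges {0,4,5,8} and {2,6,7}.
New components: {0,2,4,5,6,7,8} {1,3}
Are 0 and 8 in the same component? yes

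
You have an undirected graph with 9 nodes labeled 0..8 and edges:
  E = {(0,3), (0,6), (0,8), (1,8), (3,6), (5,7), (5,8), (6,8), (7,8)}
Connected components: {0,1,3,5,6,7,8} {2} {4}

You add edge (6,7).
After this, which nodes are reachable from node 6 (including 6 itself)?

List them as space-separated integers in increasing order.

Answer: 0 1 3 5 6 7 8

Derivation:
Before: nodes reachable from 6: {0,1,3,5,6,7,8}
Adding (6,7): both endpoints already in same component. Reachability from 6 unchanged.
After: nodes reachable from 6: {0,1,3,5,6,7,8}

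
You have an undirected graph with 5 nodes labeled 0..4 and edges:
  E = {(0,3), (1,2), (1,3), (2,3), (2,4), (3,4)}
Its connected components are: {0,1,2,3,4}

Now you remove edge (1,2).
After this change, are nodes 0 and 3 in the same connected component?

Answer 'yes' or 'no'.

Initial components: {0,1,2,3,4}
Removing edge (1,2): not a bridge — component count unchanged at 1.
New components: {0,1,2,3,4}
Are 0 and 3 in the same component? yes

Answer: yes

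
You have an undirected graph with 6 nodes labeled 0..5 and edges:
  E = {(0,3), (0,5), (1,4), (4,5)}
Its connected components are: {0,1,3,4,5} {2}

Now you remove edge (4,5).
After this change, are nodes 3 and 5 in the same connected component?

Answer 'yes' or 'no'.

Initial components: {0,1,3,4,5} {2}
Removing edge (4,5): it was a bridge — component count 2 -> 3.
New components: {0,3,5} {1,4} {2}
Are 3 and 5 in the same component? yes

Answer: yes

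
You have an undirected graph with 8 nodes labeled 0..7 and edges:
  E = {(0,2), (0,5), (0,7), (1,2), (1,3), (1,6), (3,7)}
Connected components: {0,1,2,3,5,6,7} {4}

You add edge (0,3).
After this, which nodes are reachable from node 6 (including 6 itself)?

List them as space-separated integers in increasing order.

Before: nodes reachable from 6: {0,1,2,3,5,6,7}
Adding (0,3): both endpoints already in same component. Reachability from 6 unchanged.
After: nodes reachable from 6: {0,1,2,3,5,6,7}

Answer: 0 1 2 3 5 6 7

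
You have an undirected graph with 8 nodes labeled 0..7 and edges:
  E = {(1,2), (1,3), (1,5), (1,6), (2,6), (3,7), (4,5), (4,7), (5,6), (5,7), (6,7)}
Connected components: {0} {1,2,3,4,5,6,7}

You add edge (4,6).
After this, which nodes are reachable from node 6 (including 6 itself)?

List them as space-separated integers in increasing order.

Answer: 1 2 3 4 5 6 7

Derivation:
Before: nodes reachable from 6: {1,2,3,4,5,6,7}
Adding (4,6): both endpoints already in same component. Reachability from 6 unchanged.
After: nodes reachable from 6: {1,2,3,4,5,6,7}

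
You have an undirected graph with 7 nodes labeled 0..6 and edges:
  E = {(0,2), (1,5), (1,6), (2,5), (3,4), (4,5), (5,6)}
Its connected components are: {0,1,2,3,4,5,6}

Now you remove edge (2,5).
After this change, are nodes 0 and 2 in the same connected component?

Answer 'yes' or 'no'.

Answer: yes

Derivation:
Initial components: {0,1,2,3,4,5,6}
Removing edge (2,5): it was a bridge — component count 1 -> 2.
New components: {0,2} {1,3,4,5,6}
Are 0 and 2 in the same component? yes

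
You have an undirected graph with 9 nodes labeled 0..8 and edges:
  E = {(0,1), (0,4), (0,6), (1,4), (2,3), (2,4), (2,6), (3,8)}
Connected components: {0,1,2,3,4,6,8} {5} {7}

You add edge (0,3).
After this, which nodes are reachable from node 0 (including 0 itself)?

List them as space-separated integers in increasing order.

Answer: 0 1 2 3 4 6 8

Derivation:
Before: nodes reachable from 0: {0,1,2,3,4,6,8}
Adding (0,3): both endpoints already in same component. Reachability from 0 unchanged.
After: nodes reachable from 0: {0,1,2,3,4,6,8}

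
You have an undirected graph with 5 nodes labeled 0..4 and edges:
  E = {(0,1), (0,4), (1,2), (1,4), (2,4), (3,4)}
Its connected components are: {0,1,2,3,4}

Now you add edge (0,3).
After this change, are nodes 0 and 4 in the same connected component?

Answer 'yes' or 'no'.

Initial components: {0,1,2,3,4}
Adding edge (0,3): both already in same component {0,1,2,3,4}. No change.
New components: {0,1,2,3,4}
Are 0 and 4 in the same component? yes

Answer: yes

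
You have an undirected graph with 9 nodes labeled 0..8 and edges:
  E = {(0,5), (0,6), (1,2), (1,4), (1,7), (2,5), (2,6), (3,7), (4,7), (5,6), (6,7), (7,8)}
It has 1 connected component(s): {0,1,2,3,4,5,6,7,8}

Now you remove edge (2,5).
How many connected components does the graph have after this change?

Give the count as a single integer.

Initial component count: 1
Remove (2,5): not a bridge. Count unchanged: 1.
  After removal, components: {0,1,2,3,4,5,6,7,8}
New component count: 1

Answer: 1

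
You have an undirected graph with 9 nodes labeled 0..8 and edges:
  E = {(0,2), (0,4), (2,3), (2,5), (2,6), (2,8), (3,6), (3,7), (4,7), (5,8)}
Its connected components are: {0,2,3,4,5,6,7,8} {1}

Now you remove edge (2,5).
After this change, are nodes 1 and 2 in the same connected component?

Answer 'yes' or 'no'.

Answer: no

Derivation:
Initial components: {0,2,3,4,5,6,7,8} {1}
Removing edge (2,5): not a bridge — component count unchanged at 2.
New components: {0,2,3,4,5,6,7,8} {1}
Are 1 and 2 in the same component? no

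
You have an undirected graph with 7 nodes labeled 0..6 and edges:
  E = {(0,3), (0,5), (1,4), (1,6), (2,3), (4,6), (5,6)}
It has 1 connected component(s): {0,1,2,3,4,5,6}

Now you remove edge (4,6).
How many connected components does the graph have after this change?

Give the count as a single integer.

Initial component count: 1
Remove (4,6): not a bridge. Count unchanged: 1.
  After removal, components: {0,1,2,3,4,5,6}
New component count: 1

Answer: 1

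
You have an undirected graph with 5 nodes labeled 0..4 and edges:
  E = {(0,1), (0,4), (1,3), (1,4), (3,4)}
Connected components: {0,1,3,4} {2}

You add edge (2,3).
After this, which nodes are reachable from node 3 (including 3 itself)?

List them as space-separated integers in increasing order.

Before: nodes reachable from 3: {0,1,3,4}
Adding (2,3): merges 3's component with another. Reachability grows.
After: nodes reachable from 3: {0,1,2,3,4}

Answer: 0 1 2 3 4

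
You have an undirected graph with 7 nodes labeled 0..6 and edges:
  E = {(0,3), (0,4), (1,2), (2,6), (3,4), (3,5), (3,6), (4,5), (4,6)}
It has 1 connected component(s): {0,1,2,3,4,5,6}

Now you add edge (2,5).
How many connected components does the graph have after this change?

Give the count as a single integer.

Answer: 1

Derivation:
Initial component count: 1
Add (2,5): endpoints already in same component. Count unchanged: 1.
New component count: 1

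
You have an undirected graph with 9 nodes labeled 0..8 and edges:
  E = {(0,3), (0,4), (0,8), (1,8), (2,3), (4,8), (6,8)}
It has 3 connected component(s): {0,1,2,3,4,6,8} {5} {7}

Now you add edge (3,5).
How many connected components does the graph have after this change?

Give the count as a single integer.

Initial component count: 3
Add (3,5): merges two components. Count decreases: 3 -> 2.
New component count: 2

Answer: 2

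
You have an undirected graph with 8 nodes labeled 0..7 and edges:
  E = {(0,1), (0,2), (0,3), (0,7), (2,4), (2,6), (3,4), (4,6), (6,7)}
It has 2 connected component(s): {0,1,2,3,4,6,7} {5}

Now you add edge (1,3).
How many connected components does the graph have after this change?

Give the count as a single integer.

Initial component count: 2
Add (1,3): endpoints already in same component. Count unchanged: 2.
New component count: 2

Answer: 2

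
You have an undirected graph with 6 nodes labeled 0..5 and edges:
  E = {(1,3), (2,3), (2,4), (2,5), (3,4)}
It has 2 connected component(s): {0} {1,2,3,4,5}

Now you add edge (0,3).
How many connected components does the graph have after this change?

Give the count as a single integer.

Answer: 1

Derivation:
Initial component count: 2
Add (0,3): merges two components. Count decreases: 2 -> 1.
New component count: 1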